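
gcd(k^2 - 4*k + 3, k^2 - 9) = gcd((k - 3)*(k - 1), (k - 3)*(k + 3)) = k - 3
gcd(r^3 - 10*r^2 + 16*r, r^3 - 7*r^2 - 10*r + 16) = r - 8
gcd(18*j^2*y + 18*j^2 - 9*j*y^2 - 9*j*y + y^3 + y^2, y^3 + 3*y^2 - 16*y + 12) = 1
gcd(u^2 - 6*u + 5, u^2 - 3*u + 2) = u - 1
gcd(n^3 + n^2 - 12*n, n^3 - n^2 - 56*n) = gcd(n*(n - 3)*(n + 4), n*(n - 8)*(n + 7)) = n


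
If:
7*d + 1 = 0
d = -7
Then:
No Solution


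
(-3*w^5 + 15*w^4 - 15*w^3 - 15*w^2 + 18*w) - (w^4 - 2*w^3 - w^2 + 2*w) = -3*w^5 + 14*w^4 - 13*w^3 - 14*w^2 + 16*w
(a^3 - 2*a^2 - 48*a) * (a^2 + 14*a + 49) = a^5 + 12*a^4 - 27*a^3 - 770*a^2 - 2352*a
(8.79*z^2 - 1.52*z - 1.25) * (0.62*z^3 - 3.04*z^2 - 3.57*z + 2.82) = 5.4498*z^5 - 27.664*z^4 - 27.5345*z^3 + 34.0142*z^2 + 0.1761*z - 3.525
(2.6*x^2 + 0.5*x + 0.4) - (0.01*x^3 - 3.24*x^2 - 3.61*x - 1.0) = -0.01*x^3 + 5.84*x^2 + 4.11*x + 1.4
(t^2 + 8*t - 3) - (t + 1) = t^2 + 7*t - 4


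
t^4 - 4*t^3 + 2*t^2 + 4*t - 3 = (t - 3)*(t - 1)^2*(t + 1)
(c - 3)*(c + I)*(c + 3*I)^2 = c^4 - 3*c^3 + 7*I*c^3 - 15*c^2 - 21*I*c^2 + 45*c - 9*I*c + 27*I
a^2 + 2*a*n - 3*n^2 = (a - n)*(a + 3*n)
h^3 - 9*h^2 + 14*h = h*(h - 7)*(h - 2)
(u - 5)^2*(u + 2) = u^3 - 8*u^2 + 5*u + 50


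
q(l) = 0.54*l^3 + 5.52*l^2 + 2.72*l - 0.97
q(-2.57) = 19.33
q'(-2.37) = -14.35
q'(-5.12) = -11.34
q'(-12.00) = 103.52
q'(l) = 1.62*l^2 + 11.04*l + 2.72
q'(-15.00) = 201.62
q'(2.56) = 41.60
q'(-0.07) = 1.96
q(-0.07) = -1.13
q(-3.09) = 27.40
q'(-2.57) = -14.95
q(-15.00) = -622.27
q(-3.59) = 35.42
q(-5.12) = 57.33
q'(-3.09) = -15.93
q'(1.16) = 17.71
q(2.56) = 51.23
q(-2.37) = 16.40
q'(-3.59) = -16.03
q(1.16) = 10.46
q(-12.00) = -171.85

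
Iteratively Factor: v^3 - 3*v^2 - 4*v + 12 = (v - 3)*(v^2 - 4) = (v - 3)*(v + 2)*(v - 2)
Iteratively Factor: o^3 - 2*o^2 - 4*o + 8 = (o + 2)*(o^2 - 4*o + 4) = (o - 2)*(o + 2)*(o - 2)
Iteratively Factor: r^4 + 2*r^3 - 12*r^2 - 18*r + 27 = (r - 1)*(r^3 + 3*r^2 - 9*r - 27) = (r - 1)*(r + 3)*(r^2 - 9) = (r - 3)*(r - 1)*(r + 3)*(r + 3)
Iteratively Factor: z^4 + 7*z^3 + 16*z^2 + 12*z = (z + 2)*(z^3 + 5*z^2 + 6*z) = z*(z + 2)*(z^2 + 5*z + 6) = z*(z + 2)*(z + 3)*(z + 2)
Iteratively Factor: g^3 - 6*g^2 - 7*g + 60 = (g - 4)*(g^2 - 2*g - 15) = (g - 4)*(g + 3)*(g - 5)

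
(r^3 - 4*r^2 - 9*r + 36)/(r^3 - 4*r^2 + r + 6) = (r^2 - r - 12)/(r^2 - r - 2)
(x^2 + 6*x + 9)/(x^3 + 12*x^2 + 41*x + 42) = (x + 3)/(x^2 + 9*x + 14)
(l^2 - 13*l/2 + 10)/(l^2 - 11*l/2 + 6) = (2*l - 5)/(2*l - 3)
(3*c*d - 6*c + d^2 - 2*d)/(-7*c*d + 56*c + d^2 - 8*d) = (-3*c*d + 6*c - d^2 + 2*d)/(7*c*d - 56*c - d^2 + 8*d)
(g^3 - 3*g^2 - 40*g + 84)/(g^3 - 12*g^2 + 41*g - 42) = (g + 6)/(g - 3)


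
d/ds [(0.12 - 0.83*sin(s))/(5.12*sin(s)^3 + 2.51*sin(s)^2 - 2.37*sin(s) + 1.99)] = (8.4992*sin(s)^3 + 0.2401*sin(s)^2 - 0.6024*sin(s) - 1.3673)*cos(s)/(26.2144*sin(s)^6 + 25.7024*sin(s)^5 - 17.9687*sin(s)^4 + 8.4802*sin(s)^3 + 15.6067*sin(s)^2 - 9.4326*sin(s) + 3.9601)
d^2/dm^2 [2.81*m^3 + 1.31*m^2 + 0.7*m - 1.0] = 16.86*m + 2.62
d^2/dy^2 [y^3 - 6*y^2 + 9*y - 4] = 6*y - 12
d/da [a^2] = 2*a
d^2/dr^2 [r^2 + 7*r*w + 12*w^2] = 2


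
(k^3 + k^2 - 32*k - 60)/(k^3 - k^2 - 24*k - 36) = (k + 5)/(k + 3)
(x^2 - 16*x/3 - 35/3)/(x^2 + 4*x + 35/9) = 3*(x - 7)/(3*x + 7)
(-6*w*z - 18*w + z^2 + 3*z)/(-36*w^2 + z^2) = (z + 3)/(6*w + z)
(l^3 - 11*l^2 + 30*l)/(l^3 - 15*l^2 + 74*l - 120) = l/(l - 4)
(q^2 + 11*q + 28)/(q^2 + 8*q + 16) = (q + 7)/(q + 4)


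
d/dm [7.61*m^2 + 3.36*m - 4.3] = 15.22*m + 3.36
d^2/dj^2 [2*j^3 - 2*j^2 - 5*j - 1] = 12*j - 4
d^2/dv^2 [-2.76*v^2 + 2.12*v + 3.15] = -5.52000000000000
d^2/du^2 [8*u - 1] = 0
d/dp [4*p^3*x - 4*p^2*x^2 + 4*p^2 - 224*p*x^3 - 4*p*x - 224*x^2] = 12*p^2*x - 8*p*x^2 + 8*p - 224*x^3 - 4*x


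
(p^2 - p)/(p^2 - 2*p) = (p - 1)/(p - 2)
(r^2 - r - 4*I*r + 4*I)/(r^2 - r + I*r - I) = (r - 4*I)/(r + I)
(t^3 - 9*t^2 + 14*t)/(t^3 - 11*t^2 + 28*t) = (t - 2)/(t - 4)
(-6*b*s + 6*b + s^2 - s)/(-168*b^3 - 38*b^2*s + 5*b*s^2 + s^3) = (s - 1)/(28*b^2 + 11*b*s + s^2)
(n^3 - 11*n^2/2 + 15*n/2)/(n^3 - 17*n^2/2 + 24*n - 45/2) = n/(n - 3)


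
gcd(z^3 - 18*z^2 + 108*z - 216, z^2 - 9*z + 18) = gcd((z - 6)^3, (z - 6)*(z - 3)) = z - 6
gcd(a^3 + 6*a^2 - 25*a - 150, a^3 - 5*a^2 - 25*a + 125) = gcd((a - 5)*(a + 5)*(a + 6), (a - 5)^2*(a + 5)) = a^2 - 25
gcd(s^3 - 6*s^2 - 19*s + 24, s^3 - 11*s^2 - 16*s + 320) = s - 8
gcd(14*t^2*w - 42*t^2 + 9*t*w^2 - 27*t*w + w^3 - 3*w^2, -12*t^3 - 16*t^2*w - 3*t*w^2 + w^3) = 2*t + w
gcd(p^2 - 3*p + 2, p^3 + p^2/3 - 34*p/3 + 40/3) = p - 2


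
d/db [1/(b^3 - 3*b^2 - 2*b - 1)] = (-3*b^2 + 6*b + 2)/(-b^3 + 3*b^2 + 2*b + 1)^2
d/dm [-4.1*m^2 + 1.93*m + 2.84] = 1.93 - 8.2*m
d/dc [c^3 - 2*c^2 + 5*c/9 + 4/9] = 3*c^2 - 4*c + 5/9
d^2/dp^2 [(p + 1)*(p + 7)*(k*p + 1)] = 6*k*p + 16*k + 2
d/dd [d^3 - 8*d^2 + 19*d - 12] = 3*d^2 - 16*d + 19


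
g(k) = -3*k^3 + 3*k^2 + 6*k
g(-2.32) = 39.69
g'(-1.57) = -25.60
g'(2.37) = -30.33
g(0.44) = 2.97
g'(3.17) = -65.42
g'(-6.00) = -354.00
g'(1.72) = -10.31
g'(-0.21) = 4.34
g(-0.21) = -1.10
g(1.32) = 6.25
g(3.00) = -36.00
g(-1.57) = 9.58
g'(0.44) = 6.90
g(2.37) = -8.87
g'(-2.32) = -56.36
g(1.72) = 3.93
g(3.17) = -46.40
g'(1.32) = -1.76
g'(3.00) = -57.00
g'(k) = -9*k^2 + 6*k + 6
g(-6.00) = 720.00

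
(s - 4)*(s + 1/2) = s^2 - 7*s/2 - 2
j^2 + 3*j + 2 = (j + 1)*(j + 2)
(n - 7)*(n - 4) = n^2 - 11*n + 28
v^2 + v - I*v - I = (v + 1)*(v - I)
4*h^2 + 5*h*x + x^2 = (h + x)*(4*h + x)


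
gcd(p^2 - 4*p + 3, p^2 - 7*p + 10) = 1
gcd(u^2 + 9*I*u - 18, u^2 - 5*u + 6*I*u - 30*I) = u + 6*I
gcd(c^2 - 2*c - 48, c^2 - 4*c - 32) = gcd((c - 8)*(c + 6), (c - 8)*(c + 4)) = c - 8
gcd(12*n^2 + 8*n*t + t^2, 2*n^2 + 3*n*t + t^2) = 2*n + t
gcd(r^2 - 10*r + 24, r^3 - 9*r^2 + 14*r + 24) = r^2 - 10*r + 24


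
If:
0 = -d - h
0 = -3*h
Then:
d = 0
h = 0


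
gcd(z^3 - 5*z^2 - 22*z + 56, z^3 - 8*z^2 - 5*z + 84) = z - 7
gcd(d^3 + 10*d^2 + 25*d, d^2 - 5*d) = d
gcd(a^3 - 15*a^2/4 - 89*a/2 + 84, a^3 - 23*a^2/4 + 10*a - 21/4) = a - 7/4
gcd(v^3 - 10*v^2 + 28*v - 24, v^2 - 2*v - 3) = 1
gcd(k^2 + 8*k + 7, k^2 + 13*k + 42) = k + 7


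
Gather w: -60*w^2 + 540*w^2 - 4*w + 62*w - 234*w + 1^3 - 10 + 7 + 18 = 480*w^2 - 176*w + 16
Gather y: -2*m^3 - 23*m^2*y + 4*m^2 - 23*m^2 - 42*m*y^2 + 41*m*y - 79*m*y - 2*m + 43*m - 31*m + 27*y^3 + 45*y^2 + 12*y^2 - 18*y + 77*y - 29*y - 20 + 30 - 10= -2*m^3 - 19*m^2 + 10*m + 27*y^3 + y^2*(57 - 42*m) + y*(-23*m^2 - 38*m + 30)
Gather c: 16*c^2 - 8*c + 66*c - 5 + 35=16*c^2 + 58*c + 30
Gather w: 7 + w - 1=w + 6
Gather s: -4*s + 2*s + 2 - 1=1 - 2*s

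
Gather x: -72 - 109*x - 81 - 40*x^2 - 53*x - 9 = -40*x^2 - 162*x - 162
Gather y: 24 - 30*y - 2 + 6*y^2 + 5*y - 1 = 6*y^2 - 25*y + 21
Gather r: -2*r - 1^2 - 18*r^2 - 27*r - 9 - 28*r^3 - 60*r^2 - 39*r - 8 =-28*r^3 - 78*r^2 - 68*r - 18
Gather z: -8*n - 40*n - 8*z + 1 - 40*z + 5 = -48*n - 48*z + 6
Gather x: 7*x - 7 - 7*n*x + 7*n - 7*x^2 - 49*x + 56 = 7*n - 7*x^2 + x*(-7*n - 42) + 49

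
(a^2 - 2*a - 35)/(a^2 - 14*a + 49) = (a + 5)/(a - 7)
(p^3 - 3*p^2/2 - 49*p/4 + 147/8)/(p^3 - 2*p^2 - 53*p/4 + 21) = (p - 7/2)/(p - 4)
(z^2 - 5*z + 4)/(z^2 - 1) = (z - 4)/(z + 1)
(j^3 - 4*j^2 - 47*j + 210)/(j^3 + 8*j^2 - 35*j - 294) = (j - 5)/(j + 7)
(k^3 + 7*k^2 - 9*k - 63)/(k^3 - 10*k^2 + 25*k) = (k^3 + 7*k^2 - 9*k - 63)/(k*(k^2 - 10*k + 25))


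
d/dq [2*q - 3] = 2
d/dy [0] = 0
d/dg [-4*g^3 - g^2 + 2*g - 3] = -12*g^2 - 2*g + 2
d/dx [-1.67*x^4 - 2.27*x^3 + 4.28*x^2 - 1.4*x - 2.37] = -6.68*x^3 - 6.81*x^2 + 8.56*x - 1.4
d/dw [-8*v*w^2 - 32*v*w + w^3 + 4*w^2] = -16*v*w - 32*v + 3*w^2 + 8*w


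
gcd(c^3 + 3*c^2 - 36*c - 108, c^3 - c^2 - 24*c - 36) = c^2 - 3*c - 18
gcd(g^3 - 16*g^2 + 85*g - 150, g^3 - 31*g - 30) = g - 6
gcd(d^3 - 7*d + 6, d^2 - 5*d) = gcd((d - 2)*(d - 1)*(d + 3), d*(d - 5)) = 1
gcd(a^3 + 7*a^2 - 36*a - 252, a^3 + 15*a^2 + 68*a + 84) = a^2 + 13*a + 42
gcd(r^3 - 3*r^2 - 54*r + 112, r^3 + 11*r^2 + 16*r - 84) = r^2 + 5*r - 14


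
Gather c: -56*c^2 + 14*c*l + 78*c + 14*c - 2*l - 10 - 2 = -56*c^2 + c*(14*l + 92) - 2*l - 12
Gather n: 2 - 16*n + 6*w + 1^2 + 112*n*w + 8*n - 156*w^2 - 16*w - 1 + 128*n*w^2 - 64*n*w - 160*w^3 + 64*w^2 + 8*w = n*(128*w^2 + 48*w - 8) - 160*w^3 - 92*w^2 - 2*w + 2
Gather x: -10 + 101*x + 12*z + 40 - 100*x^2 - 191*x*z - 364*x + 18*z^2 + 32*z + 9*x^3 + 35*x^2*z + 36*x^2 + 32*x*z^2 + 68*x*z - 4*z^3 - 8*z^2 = 9*x^3 + x^2*(35*z - 64) + x*(32*z^2 - 123*z - 263) - 4*z^3 + 10*z^2 + 44*z + 30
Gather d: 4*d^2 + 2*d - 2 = 4*d^2 + 2*d - 2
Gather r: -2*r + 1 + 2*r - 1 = 0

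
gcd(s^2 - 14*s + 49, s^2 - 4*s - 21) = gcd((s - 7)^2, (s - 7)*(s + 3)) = s - 7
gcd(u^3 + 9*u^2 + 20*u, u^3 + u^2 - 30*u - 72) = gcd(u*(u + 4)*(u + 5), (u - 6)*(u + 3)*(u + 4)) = u + 4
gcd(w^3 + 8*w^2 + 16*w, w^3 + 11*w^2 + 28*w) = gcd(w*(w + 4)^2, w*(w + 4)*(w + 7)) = w^2 + 4*w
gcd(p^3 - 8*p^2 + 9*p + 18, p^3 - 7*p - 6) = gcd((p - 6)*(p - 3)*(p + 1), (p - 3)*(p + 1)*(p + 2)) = p^2 - 2*p - 3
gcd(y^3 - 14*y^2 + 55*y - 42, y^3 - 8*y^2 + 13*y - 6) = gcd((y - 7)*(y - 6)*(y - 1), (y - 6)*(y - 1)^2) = y^2 - 7*y + 6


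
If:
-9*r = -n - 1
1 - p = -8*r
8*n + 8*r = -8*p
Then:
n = -1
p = 1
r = 0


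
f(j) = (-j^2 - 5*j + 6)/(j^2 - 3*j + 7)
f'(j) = (3 - 2*j)*(-j^2 - 5*j + 6)/(j^2 - 3*j + 7)^2 + (-2*j - 5)/(j^2 - 3*j + 7)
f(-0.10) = 0.89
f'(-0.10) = -0.27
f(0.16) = 0.79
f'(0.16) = -0.49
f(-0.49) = 0.94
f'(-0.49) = -0.03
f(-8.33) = -0.21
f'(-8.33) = 0.07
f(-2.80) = 0.52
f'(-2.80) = 0.22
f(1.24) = -0.36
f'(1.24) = -1.59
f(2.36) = -2.07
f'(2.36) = -1.12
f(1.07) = -0.10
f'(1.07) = -1.46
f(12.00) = -1.72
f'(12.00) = 0.06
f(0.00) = 0.86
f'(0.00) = -0.35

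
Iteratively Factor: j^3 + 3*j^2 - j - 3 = (j + 1)*(j^2 + 2*j - 3) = (j - 1)*(j + 1)*(j + 3)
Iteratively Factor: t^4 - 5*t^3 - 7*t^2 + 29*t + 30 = (t - 5)*(t^3 - 7*t - 6) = (t - 5)*(t - 3)*(t^2 + 3*t + 2) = (t - 5)*(t - 3)*(t + 2)*(t + 1)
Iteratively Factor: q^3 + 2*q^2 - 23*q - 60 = (q - 5)*(q^2 + 7*q + 12) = (q - 5)*(q + 3)*(q + 4)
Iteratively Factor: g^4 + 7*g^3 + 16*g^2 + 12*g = (g + 2)*(g^3 + 5*g^2 + 6*g) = (g + 2)^2*(g^2 + 3*g) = g*(g + 2)^2*(g + 3)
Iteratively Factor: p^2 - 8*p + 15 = (p - 3)*(p - 5)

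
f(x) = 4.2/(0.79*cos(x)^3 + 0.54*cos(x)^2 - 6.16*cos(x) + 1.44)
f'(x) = 4.2*(2.37*sin(x)*cos(x)^2 + 1.08*sin(x)*cos(x) - 6.16*sin(x))/(0.79*cos(x)^3 + 0.54*cos(x)^2 - 6.16*cos(x) + 1.44)^2 = (9.954*cos(x)^2 + 4.536*cos(x) - 25.872)*sin(x)/(0.79*cos(x)^3 + 0.54*cos(x)^2 - 6.16*cos(x) + 1.44)^2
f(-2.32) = 0.75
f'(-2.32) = 0.56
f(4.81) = 4.97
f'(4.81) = 35.27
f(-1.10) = -3.59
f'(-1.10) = 14.19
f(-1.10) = -3.59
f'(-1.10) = 14.19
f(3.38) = 0.58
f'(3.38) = 0.09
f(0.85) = -1.94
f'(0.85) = -2.98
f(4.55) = 1.72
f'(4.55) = 4.34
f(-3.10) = 0.57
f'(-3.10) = 0.02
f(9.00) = 0.61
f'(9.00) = -0.19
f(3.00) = 0.58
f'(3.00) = -0.05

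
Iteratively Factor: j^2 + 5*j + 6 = (j + 2)*(j + 3)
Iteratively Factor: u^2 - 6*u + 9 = (u - 3)*(u - 3)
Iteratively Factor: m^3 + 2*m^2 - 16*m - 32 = (m + 4)*(m^2 - 2*m - 8) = (m - 4)*(m + 4)*(m + 2)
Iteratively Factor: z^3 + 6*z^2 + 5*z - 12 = (z + 4)*(z^2 + 2*z - 3) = (z - 1)*(z + 4)*(z + 3)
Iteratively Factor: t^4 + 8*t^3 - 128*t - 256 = (t + 4)*(t^3 + 4*t^2 - 16*t - 64) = (t + 4)^2*(t^2 - 16) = (t - 4)*(t + 4)^2*(t + 4)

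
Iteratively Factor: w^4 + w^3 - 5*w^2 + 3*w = (w + 3)*(w^3 - 2*w^2 + w) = w*(w + 3)*(w^2 - 2*w + 1) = w*(w - 1)*(w + 3)*(w - 1)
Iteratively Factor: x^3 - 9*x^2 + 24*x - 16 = (x - 4)*(x^2 - 5*x + 4) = (x - 4)*(x - 1)*(x - 4)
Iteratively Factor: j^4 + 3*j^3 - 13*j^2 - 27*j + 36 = (j + 4)*(j^3 - j^2 - 9*j + 9) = (j + 3)*(j + 4)*(j^2 - 4*j + 3) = (j - 1)*(j + 3)*(j + 4)*(j - 3)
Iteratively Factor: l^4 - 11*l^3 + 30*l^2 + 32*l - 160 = (l + 2)*(l^3 - 13*l^2 + 56*l - 80) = (l - 4)*(l + 2)*(l^2 - 9*l + 20) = (l - 5)*(l - 4)*(l + 2)*(l - 4)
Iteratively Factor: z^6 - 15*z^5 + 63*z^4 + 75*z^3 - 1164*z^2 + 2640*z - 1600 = (z + 4)*(z^5 - 19*z^4 + 139*z^3 - 481*z^2 + 760*z - 400) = (z - 1)*(z + 4)*(z^4 - 18*z^3 + 121*z^2 - 360*z + 400) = (z - 5)*(z - 1)*(z + 4)*(z^3 - 13*z^2 + 56*z - 80) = (z - 5)^2*(z - 1)*(z + 4)*(z^2 - 8*z + 16) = (z - 5)^2*(z - 4)*(z - 1)*(z + 4)*(z - 4)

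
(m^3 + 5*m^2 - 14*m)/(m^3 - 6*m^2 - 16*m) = (-m^2 - 5*m + 14)/(-m^2 + 6*m + 16)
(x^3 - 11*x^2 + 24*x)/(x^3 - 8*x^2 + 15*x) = (x - 8)/(x - 5)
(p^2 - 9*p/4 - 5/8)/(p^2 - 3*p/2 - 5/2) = (p + 1/4)/(p + 1)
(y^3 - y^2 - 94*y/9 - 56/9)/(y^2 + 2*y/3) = y - 5/3 - 28/(3*y)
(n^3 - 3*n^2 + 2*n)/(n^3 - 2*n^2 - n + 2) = n/(n + 1)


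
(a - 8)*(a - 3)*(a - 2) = a^3 - 13*a^2 + 46*a - 48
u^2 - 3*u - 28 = (u - 7)*(u + 4)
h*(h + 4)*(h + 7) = h^3 + 11*h^2 + 28*h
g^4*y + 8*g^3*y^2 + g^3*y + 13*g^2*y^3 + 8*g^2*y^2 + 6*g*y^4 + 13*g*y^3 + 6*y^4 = (g + y)^2*(g + 6*y)*(g*y + y)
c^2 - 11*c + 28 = (c - 7)*(c - 4)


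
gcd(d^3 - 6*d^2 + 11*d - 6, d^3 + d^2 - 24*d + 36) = d^2 - 5*d + 6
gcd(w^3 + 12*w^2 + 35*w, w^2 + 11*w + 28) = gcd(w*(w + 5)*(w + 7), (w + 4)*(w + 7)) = w + 7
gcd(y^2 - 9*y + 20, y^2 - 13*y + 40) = y - 5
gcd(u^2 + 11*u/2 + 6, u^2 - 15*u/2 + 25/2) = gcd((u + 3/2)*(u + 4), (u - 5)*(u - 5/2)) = 1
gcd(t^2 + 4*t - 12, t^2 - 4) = t - 2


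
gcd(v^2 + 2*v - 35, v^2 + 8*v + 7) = v + 7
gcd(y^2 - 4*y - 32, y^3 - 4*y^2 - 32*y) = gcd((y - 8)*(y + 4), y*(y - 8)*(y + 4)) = y^2 - 4*y - 32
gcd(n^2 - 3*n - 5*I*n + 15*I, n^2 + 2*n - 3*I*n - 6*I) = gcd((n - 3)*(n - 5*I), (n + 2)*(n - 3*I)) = 1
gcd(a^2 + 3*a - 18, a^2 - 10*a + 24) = 1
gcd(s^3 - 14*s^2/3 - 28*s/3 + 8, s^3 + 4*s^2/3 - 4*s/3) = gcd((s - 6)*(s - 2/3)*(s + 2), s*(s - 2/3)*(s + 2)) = s^2 + 4*s/3 - 4/3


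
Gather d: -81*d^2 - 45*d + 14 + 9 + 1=-81*d^2 - 45*d + 24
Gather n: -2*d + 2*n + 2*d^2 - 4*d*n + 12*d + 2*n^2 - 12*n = 2*d^2 + 10*d + 2*n^2 + n*(-4*d - 10)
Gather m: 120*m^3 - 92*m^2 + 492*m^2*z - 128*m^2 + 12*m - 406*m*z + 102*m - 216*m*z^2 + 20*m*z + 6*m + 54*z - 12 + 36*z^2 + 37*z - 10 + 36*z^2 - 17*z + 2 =120*m^3 + m^2*(492*z - 220) + m*(-216*z^2 - 386*z + 120) + 72*z^2 + 74*z - 20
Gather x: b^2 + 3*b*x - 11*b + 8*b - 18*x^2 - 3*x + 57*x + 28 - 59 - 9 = b^2 - 3*b - 18*x^2 + x*(3*b + 54) - 40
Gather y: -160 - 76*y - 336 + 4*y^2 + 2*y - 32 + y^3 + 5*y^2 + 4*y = y^3 + 9*y^2 - 70*y - 528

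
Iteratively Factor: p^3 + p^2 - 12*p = (p + 4)*(p^2 - 3*p) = (p - 3)*(p + 4)*(p)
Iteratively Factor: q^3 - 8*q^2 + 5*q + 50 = (q + 2)*(q^2 - 10*q + 25) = (q - 5)*(q + 2)*(q - 5)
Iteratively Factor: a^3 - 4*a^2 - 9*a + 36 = (a - 4)*(a^2 - 9) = (a - 4)*(a - 3)*(a + 3)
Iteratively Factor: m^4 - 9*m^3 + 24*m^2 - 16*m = (m - 4)*(m^3 - 5*m^2 + 4*m) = (m - 4)^2*(m^2 - m) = (m - 4)^2*(m - 1)*(m)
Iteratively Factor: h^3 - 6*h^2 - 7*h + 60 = (h - 4)*(h^2 - 2*h - 15) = (h - 4)*(h + 3)*(h - 5)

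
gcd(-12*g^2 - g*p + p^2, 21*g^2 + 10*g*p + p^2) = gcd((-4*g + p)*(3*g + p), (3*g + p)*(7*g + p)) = 3*g + p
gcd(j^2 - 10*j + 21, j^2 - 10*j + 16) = 1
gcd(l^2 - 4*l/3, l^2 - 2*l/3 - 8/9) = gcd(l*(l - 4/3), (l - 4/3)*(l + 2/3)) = l - 4/3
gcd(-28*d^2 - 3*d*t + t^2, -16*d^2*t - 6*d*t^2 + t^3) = 1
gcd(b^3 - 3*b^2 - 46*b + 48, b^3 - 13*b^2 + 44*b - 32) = b^2 - 9*b + 8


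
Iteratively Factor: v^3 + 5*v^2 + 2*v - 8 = (v + 2)*(v^2 + 3*v - 4) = (v - 1)*(v + 2)*(v + 4)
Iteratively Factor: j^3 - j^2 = (j)*(j^2 - j) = j*(j - 1)*(j)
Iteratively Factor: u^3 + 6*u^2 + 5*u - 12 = (u + 4)*(u^2 + 2*u - 3) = (u + 3)*(u + 4)*(u - 1)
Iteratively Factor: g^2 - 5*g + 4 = (g - 1)*(g - 4)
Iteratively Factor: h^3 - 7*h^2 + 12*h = (h - 4)*(h^2 - 3*h) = (h - 4)*(h - 3)*(h)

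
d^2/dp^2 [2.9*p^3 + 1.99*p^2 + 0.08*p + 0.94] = 17.4*p + 3.98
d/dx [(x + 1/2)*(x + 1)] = 2*x + 3/2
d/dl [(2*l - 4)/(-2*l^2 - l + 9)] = 2*(-2*l^2 - l + (l - 2)*(4*l + 1) + 9)/(2*l^2 + l - 9)^2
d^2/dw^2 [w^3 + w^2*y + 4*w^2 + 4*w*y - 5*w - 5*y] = 6*w + 2*y + 8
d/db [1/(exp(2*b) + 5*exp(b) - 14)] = (-2*exp(b) - 5)*exp(b)/(exp(2*b) + 5*exp(b) - 14)^2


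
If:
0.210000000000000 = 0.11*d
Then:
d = 1.91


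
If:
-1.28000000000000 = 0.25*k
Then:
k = -5.12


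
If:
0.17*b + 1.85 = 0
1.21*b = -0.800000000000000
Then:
No Solution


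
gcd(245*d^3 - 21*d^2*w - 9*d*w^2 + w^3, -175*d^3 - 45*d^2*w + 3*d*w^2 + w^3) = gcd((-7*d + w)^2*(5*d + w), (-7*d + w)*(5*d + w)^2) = -35*d^2 - 2*d*w + w^2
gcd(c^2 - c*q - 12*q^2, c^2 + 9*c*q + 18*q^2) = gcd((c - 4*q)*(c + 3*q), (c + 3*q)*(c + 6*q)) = c + 3*q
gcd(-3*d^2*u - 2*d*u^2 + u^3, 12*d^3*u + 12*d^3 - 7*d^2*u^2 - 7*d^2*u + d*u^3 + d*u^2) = -3*d + u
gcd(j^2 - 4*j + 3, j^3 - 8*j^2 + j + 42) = j - 3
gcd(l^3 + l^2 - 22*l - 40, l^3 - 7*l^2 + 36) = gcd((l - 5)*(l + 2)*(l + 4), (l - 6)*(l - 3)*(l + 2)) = l + 2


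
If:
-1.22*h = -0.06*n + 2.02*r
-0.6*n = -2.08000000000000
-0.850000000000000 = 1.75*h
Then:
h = -0.49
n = 3.47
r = 0.40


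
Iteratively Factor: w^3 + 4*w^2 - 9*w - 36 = (w + 3)*(w^2 + w - 12) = (w + 3)*(w + 4)*(w - 3)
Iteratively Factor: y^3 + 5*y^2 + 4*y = (y)*(y^2 + 5*y + 4) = y*(y + 4)*(y + 1)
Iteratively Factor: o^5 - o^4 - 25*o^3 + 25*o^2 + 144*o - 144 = (o - 3)*(o^4 + 2*o^3 - 19*o^2 - 32*o + 48) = (o - 3)*(o + 3)*(o^3 - o^2 - 16*o + 16) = (o - 3)*(o + 3)*(o + 4)*(o^2 - 5*o + 4) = (o - 3)*(o - 1)*(o + 3)*(o + 4)*(o - 4)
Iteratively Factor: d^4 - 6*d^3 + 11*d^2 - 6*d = (d)*(d^3 - 6*d^2 + 11*d - 6) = d*(d - 2)*(d^2 - 4*d + 3) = d*(d - 2)*(d - 1)*(d - 3)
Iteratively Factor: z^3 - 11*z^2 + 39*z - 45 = (z - 3)*(z^2 - 8*z + 15) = (z - 5)*(z - 3)*(z - 3)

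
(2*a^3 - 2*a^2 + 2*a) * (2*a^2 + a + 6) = 4*a^5 - 2*a^4 + 14*a^3 - 10*a^2 + 12*a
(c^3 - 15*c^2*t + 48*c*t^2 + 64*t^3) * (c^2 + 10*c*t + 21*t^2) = c^5 - 5*c^4*t - 81*c^3*t^2 + 229*c^2*t^3 + 1648*c*t^4 + 1344*t^5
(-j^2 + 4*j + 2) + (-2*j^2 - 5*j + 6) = -3*j^2 - j + 8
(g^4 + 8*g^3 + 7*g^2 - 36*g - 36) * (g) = g^5 + 8*g^4 + 7*g^3 - 36*g^2 - 36*g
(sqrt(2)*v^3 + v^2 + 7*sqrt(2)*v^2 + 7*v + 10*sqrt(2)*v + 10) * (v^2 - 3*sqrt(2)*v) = sqrt(2)*v^5 - 5*v^4 + 7*sqrt(2)*v^4 - 35*v^3 + 7*sqrt(2)*v^3 - 50*v^2 - 21*sqrt(2)*v^2 - 30*sqrt(2)*v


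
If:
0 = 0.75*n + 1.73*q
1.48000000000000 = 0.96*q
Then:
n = -3.56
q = 1.54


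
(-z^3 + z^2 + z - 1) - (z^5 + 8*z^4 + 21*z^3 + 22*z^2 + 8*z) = -z^5 - 8*z^4 - 22*z^3 - 21*z^2 - 7*z - 1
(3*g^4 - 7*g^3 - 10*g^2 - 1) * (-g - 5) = -3*g^5 - 8*g^4 + 45*g^3 + 50*g^2 + g + 5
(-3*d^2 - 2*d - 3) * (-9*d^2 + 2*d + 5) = 27*d^4 + 12*d^3 + 8*d^2 - 16*d - 15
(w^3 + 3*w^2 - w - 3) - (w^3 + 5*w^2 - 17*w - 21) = -2*w^2 + 16*w + 18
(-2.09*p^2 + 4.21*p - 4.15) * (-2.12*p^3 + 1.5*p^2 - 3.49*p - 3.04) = 4.4308*p^5 - 12.0602*p^4 + 22.4071*p^3 - 14.5643*p^2 + 1.6851*p + 12.616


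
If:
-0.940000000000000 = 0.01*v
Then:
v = -94.00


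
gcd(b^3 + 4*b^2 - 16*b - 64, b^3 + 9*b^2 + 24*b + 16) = b^2 + 8*b + 16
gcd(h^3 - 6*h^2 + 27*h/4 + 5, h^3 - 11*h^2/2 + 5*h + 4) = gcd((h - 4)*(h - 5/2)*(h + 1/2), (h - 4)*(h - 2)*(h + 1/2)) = h^2 - 7*h/2 - 2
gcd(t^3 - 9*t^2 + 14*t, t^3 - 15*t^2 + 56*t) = t^2 - 7*t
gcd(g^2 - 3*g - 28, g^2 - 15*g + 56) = g - 7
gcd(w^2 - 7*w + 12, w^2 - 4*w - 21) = 1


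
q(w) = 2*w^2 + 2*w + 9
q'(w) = 4*w + 2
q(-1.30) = 9.78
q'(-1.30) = -3.20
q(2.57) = 27.35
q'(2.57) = 12.28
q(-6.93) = 91.19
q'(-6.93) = -25.72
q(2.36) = 24.86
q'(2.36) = 11.44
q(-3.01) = 21.10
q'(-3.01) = -10.04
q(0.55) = 10.70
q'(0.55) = 4.20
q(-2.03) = 13.18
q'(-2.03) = -6.12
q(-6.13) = 71.89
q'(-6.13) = -22.52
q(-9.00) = 153.00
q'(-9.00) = -34.00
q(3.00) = 33.00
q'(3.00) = 14.00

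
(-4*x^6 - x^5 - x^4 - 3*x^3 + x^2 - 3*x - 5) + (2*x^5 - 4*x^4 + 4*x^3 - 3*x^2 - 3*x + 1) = -4*x^6 + x^5 - 5*x^4 + x^3 - 2*x^2 - 6*x - 4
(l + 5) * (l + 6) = l^2 + 11*l + 30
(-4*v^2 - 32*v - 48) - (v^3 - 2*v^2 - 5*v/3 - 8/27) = -v^3 - 2*v^2 - 91*v/3 - 1288/27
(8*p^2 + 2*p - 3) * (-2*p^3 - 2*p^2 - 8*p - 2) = -16*p^5 - 20*p^4 - 62*p^3 - 26*p^2 + 20*p + 6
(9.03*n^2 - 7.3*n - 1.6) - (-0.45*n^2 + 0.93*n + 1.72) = 9.48*n^2 - 8.23*n - 3.32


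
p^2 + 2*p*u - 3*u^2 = (p - u)*(p + 3*u)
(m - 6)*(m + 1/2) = m^2 - 11*m/2 - 3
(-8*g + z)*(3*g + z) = -24*g^2 - 5*g*z + z^2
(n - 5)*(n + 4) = n^2 - n - 20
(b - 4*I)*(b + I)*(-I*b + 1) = -I*b^3 - 2*b^2 - 7*I*b + 4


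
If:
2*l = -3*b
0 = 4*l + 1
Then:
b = 1/6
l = -1/4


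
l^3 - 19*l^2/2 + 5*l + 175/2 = (l - 7)*(l - 5)*(l + 5/2)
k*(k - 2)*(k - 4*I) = k^3 - 2*k^2 - 4*I*k^2 + 8*I*k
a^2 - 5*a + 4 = (a - 4)*(a - 1)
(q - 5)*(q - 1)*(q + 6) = q^3 - 31*q + 30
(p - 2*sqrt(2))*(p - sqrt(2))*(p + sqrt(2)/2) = p^3 - 5*sqrt(2)*p^2/2 + p + 2*sqrt(2)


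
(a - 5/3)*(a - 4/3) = a^2 - 3*a + 20/9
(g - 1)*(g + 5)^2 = g^3 + 9*g^2 + 15*g - 25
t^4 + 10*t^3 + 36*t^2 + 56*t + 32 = (t + 2)^3*(t + 4)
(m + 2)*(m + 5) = m^2 + 7*m + 10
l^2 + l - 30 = (l - 5)*(l + 6)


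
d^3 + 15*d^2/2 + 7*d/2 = d*(d + 1/2)*(d + 7)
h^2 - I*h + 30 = (h - 6*I)*(h + 5*I)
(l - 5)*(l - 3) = l^2 - 8*l + 15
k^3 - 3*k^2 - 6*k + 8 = (k - 4)*(k - 1)*(k + 2)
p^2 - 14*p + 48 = (p - 8)*(p - 6)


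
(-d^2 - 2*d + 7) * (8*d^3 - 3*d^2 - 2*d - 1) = -8*d^5 - 13*d^4 + 64*d^3 - 16*d^2 - 12*d - 7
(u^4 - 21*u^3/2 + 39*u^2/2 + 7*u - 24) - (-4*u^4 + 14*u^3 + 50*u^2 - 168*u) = 5*u^4 - 49*u^3/2 - 61*u^2/2 + 175*u - 24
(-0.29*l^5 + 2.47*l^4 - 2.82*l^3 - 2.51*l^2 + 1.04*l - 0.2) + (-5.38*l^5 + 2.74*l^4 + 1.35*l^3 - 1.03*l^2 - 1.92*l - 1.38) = -5.67*l^5 + 5.21*l^4 - 1.47*l^3 - 3.54*l^2 - 0.88*l - 1.58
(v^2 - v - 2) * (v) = v^3 - v^2 - 2*v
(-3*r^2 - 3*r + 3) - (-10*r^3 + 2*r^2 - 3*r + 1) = 10*r^3 - 5*r^2 + 2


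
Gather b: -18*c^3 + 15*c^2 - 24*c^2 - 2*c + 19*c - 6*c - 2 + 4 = -18*c^3 - 9*c^2 + 11*c + 2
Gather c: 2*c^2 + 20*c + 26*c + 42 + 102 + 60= 2*c^2 + 46*c + 204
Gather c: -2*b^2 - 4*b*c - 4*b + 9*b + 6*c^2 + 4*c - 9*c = -2*b^2 + 5*b + 6*c^2 + c*(-4*b - 5)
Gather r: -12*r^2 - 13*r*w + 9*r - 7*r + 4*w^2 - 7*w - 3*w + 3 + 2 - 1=-12*r^2 + r*(2 - 13*w) + 4*w^2 - 10*w + 4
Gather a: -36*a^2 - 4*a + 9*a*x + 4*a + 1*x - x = -36*a^2 + 9*a*x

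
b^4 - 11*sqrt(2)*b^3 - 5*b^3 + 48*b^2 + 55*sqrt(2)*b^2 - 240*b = b*(b - 5)*(b - 8*sqrt(2))*(b - 3*sqrt(2))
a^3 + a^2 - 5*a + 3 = (a - 1)^2*(a + 3)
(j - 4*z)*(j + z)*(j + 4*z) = j^3 + j^2*z - 16*j*z^2 - 16*z^3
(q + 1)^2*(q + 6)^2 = q^4 + 14*q^3 + 61*q^2 + 84*q + 36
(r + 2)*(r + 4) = r^2 + 6*r + 8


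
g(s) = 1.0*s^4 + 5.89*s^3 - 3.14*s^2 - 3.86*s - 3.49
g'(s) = 4.0*s^3 + 17.67*s^2 - 6.28*s - 3.86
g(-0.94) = -6.75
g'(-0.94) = 14.33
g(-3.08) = -103.49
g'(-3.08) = 66.23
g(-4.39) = -173.97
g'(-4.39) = 25.83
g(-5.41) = -150.51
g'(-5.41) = -86.08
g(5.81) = 2162.73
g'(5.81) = 1340.62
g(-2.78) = -83.84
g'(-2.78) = 64.22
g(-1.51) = -19.90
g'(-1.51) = 32.14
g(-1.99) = -38.98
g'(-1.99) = 47.09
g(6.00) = 2428.55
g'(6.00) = 1458.58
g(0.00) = -3.49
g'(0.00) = -3.86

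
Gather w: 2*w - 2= 2*w - 2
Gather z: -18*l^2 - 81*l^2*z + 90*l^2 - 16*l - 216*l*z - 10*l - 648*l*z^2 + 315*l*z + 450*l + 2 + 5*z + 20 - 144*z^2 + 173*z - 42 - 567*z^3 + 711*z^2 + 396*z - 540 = 72*l^2 + 424*l - 567*z^3 + z^2*(567 - 648*l) + z*(-81*l^2 + 99*l + 574) - 560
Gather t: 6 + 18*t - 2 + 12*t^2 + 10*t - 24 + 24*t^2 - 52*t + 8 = 36*t^2 - 24*t - 12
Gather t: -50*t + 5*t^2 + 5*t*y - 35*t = 5*t^2 + t*(5*y - 85)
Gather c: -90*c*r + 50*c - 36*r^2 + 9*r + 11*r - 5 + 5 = c*(50 - 90*r) - 36*r^2 + 20*r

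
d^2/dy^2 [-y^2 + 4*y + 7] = -2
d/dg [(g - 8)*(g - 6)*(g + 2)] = 3*g^2 - 24*g + 20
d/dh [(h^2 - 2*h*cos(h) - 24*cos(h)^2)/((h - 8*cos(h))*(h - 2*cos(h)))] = 8*(-h^3*sin(h) + 5*h^2*sin(2*h) - h^2*cos(h) - 34*h*sin(h)*cos(h)^2 + 10*h*cos(h)^2 - 34*cos(h)^3)/((h - 8*cos(h))^2*(h - 2*cos(h))^2)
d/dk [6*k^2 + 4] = 12*k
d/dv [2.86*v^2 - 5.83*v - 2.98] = 5.72*v - 5.83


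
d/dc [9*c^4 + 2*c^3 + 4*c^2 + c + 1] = 36*c^3 + 6*c^2 + 8*c + 1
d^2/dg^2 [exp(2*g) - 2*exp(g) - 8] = (4*exp(g) - 2)*exp(g)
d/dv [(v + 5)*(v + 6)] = 2*v + 11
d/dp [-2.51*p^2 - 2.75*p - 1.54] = -5.02*p - 2.75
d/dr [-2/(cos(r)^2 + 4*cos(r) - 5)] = -4*(cos(r) + 2)*sin(r)/(cos(r)^2 + 4*cos(r) - 5)^2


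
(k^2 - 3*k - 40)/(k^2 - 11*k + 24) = (k + 5)/(k - 3)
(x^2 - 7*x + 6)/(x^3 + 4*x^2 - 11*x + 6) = (x - 6)/(x^2 + 5*x - 6)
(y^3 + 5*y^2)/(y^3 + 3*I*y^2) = (y + 5)/(y + 3*I)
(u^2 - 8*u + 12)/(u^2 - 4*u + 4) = (u - 6)/(u - 2)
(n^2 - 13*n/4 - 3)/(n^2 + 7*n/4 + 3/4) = (n - 4)/(n + 1)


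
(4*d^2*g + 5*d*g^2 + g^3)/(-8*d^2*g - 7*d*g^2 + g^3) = (-4*d - g)/(8*d - g)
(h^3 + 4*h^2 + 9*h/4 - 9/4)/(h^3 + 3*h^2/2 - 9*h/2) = (4*h^2 + 4*h - 3)/(2*h*(2*h - 3))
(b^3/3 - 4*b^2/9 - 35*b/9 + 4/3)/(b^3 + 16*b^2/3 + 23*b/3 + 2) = (3*b^2 - 13*b + 4)/(3*(3*b^2 + 7*b + 2))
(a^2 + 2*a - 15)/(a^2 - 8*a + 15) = (a + 5)/(a - 5)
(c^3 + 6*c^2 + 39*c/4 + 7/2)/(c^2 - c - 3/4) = (2*c^2 + 11*c + 14)/(2*c - 3)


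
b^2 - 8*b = b*(b - 8)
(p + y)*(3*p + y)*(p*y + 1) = 3*p^3*y + 4*p^2*y^2 + 3*p^2 + p*y^3 + 4*p*y + y^2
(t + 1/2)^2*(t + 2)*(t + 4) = t^4 + 7*t^3 + 57*t^2/4 + 19*t/2 + 2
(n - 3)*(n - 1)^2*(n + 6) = n^4 + n^3 - 23*n^2 + 39*n - 18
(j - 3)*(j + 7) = j^2 + 4*j - 21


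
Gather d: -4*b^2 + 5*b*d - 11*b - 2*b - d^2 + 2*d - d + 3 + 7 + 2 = -4*b^2 - 13*b - d^2 + d*(5*b + 1) + 12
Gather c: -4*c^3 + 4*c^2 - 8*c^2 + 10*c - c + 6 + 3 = -4*c^3 - 4*c^2 + 9*c + 9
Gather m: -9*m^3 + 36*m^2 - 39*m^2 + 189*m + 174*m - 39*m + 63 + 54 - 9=-9*m^3 - 3*m^2 + 324*m + 108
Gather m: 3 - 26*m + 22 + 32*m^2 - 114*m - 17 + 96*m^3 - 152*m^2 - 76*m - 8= 96*m^3 - 120*m^2 - 216*m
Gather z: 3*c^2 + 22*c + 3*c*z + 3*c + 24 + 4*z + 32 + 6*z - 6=3*c^2 + 25*c + z*(3*c + 10) + 50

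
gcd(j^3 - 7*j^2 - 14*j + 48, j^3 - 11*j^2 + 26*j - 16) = j^2 - 10*j + 16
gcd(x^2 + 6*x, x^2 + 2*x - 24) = x + 6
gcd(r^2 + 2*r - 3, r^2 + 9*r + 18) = r + 3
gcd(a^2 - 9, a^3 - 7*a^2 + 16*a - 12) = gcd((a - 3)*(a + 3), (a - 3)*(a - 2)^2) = a - 3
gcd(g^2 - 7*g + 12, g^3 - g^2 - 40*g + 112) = g - 4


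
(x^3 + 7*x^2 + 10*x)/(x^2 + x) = (x^2 + 7*x + 10)/(x + 1)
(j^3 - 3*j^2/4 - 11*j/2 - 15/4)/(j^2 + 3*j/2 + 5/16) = 4*(j^2 - 2*j - 3)/(4*j + 1)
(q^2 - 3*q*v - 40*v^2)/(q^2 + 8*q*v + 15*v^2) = (q - 8*v)/(q + 3*v)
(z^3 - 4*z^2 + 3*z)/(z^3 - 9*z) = (z - 1)/(z + 3)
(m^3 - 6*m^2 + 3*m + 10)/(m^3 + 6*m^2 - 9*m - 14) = (m - 5)/(m + 7)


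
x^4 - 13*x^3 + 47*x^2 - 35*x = x*(x - 7)*(x - 5)*(x - 1)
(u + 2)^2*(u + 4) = u^3 + 8*u^2 + 20*u + 16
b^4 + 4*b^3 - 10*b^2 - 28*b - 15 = (b - 3)*(b + 1)^2*(b + 5)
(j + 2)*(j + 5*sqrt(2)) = j^2 + 2*j + 5*sqrt(2)*j + 10*sqrt(2)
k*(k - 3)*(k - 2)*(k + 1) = k^4 - 4*k^3 + k^2 + 6*k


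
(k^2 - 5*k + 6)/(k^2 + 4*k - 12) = (k - 3)/(k + 6)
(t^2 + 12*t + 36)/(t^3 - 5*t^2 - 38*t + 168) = (t + 6)/(t^2 - 11*t + 28)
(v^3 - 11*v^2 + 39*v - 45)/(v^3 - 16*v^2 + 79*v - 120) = (v - 3)/(v - 8)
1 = 1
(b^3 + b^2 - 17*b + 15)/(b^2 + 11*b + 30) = (b^2 - 4*b + 3)/(b + 6)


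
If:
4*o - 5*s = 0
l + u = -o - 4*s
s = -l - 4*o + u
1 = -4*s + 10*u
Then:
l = 45/2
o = -5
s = -4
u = -3/2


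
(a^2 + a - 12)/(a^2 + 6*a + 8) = (a - 3)/(a + 2)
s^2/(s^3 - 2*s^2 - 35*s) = s/(s^2 - 2*s - 35)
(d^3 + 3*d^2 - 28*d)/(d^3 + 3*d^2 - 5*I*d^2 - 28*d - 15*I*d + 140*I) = d/(d - 5*I)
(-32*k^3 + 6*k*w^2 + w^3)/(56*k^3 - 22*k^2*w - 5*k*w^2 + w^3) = (4*k + w)/(-7*k + w)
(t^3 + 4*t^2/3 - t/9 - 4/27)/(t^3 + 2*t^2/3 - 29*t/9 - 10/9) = (9*t^2 + 9*t - 4)/(3*(3*t^2 + t - 10))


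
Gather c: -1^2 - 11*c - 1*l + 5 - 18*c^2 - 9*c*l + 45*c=-18*c^2 + c*(34 - 9*l) - l + 4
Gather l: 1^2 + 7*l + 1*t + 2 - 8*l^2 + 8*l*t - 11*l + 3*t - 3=-8*l^2 + l*(8*t - 4) + 4*t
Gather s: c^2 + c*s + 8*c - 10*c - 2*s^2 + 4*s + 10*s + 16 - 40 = c^2 - 2*c - 2*s^2 + s*(c + 14) - 24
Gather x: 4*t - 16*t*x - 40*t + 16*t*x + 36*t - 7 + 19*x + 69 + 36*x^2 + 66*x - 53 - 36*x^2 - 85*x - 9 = 0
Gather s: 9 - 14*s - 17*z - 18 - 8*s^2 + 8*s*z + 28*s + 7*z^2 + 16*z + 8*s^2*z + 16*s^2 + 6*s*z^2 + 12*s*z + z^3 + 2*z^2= s^2*(8*z + 8) + s*(6*z^2 + 20*z + 14) + z^3 + 9*z^2 - z - 9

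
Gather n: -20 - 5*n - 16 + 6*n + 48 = n + 12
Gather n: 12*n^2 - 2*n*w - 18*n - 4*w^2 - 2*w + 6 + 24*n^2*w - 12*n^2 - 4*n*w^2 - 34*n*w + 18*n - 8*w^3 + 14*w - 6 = 24*n^2*w + n*(-4*w^2 - 36*w) - 8*w^3 - 4*w^2 + 12*w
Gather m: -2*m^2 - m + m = -2*m^2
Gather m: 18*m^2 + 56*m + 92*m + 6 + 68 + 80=18*m^2 + 148*m + 154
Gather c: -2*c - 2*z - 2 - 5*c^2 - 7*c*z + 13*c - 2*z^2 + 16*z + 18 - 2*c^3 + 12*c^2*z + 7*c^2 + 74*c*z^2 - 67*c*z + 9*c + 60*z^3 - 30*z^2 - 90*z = -2*c^3 + c^2*(12*z + 2) + c*(74*z^2 - 74*z + 20) + 60*z^3 - 32*z^2 - 76*z + 16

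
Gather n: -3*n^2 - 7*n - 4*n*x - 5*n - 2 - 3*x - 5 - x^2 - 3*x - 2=-3*n^2 + n*(-4*x - 12) - x^2 - 6*x - 9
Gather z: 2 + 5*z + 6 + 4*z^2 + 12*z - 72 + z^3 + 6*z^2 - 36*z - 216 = z^3 + 10*z^2 - 19*z - 280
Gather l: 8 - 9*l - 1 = 7 - 9*l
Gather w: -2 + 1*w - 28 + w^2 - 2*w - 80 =w^2 - w - 110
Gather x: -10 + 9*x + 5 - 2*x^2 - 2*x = -2*x^2 + 7*x - 5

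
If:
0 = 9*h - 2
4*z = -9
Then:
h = 2/9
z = -9/4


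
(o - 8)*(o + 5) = o^2 - 3*o - 40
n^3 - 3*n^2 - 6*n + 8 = (n - 4)*(n - 1)*(n + 2)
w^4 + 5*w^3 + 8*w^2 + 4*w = w*(w + 1)*(w + 2)^2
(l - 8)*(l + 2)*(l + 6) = l^3 - 52*l - 96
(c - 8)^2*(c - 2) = c^3 - 18*c^2 + 96*c - 128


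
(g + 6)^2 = g^2 + 12*g + 36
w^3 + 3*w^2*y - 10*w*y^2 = w*(w - 2*y)*(w + 5*y)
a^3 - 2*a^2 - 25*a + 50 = (a - 5)*(a - 2)*(a + 5)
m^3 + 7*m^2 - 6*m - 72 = (m - 3)*(m + 4)*(m + 6)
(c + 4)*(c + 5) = c^2 + 9*c + 20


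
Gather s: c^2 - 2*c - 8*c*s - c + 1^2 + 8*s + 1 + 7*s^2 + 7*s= c^2 - 3*c + 7*s^2 + s*(15 - 8*c) + 2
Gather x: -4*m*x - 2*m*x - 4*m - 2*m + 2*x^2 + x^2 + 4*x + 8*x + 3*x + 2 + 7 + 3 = -6*m + 3*x^2 + x*(15 - 6*m) + 12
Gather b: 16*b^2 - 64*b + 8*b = 16*b^2 - 56*b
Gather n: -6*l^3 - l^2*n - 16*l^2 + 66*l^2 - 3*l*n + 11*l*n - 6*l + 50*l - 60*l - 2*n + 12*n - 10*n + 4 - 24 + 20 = -6*l^3 + 50*l^2 - 16*l + n*(-l^2 + 8*l)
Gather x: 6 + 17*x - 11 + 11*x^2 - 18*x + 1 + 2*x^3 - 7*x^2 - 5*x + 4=2*x^3 + 4*x^2 - 6*x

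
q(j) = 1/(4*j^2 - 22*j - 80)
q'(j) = (22 - 8*j)/(4*j^2 - 22*j - 80)^2 = (11 - 4*j)/(2*(-2*j^2 + 11*j + 40)^2)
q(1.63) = -0.01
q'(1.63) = 0.00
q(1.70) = -0.01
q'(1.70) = 0.00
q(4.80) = -0.01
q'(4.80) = -0.00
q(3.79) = -0.01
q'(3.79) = -0.00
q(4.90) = -0.01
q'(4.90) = -0.00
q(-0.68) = -0.02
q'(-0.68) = 0.01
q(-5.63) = 0.01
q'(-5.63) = 0.00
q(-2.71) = 0.11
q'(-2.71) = 0.54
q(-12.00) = 0.00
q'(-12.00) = 0.00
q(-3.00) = 0.05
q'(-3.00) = 0.10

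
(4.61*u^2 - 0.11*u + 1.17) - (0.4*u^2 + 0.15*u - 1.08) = 4.21*u^2 - 0.26*u + 2.25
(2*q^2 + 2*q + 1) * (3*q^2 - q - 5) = 6*q^4 + 4*q^3 - 9*q^2 - 11*q - 5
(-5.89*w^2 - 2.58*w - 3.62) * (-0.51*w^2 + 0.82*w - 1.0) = 3.0039*w^4 - 3.514*w^3 + 5.6206*w^2 - 0.3884*w + 3.62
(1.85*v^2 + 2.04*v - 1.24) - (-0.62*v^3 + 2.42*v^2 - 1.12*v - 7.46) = 0.62*v^3 - 0.57*v^2 + 3.16*v + 6.22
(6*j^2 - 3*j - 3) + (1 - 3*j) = 6*j^2 - 6*j - 2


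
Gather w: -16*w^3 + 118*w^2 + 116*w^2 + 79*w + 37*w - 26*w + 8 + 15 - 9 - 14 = -16*w^3 + 234*w^2 + 90*w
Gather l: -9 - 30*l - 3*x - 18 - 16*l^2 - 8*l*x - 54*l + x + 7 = -16*l^2 + l*(-8*x - 84) - 2*x - 20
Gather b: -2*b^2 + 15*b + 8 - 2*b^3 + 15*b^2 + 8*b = -2*b^3 + 13*b^2 + 23*b + 8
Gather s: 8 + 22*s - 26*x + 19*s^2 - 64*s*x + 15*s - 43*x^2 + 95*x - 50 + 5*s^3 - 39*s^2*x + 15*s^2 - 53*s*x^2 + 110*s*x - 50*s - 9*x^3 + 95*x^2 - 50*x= 5*s^3 + s^2*(34 - 39*x) + s*(-53*x^2 + 46*x - 13) - 9*x^3 + 52*x^2 + 19*x - 42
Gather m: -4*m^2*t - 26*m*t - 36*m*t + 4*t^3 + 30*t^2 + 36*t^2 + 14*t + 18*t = -4*m^2*t - 62*m*t + 4*t^3 + 66*t^2 + 32*t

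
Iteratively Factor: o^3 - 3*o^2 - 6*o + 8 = (o - 4)*(o^2 + o - 2) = (o - 4)*(o - 1)*(o + 2)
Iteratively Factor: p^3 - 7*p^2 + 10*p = (p - 2)*(p^2 - 5*p) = p*(p - 2)*(p - 5)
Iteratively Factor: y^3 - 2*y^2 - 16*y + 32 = (y + 4)*(y^2 - 6*y + 8) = (y - 4)*(y + 4)*(y - 2)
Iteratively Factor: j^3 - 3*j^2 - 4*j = (j)*(j^2 - 3*j - 4) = j*(j + 1)*(j - 4)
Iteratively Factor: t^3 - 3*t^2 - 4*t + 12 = (t - 2)*(t^2 - t - 6) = (t - 3)*(t - 2)*(t + 2)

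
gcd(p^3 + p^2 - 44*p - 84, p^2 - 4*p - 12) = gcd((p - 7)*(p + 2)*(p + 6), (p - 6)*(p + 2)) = p + 2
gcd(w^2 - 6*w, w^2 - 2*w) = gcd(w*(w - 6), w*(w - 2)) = w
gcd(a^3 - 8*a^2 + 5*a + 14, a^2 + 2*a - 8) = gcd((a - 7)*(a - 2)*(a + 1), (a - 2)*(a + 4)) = a - 2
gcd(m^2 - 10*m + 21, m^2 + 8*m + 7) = 1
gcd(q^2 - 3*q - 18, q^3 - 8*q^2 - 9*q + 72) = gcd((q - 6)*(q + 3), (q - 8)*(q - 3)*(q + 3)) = q + 3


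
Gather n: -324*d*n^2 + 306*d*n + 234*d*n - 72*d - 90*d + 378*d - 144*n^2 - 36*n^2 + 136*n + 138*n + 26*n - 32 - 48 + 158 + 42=216*d + n^2*(-324*d - 180) + n*(540*d + 300) + 120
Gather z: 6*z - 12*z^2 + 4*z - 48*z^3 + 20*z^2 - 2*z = -48*z^3 + 8*z^2 + 8*z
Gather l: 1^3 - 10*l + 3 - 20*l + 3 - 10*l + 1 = 8 - 40*l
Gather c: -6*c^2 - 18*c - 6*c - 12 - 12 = -6*c^2 - 24*c - 24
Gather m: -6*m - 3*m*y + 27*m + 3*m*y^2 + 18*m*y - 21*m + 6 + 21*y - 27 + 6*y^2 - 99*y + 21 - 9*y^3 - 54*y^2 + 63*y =m*(3*y^2 + 15*y) - 9*y^3 - 48*y^2 - 15*y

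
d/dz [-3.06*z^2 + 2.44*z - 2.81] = 2.44 - 6.12*z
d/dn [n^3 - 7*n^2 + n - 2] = 3*n^2 - 14*n + 1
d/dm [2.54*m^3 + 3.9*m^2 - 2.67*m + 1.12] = 7.62*m^2 + 7.8*m - 2.67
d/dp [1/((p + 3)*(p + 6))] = (-2*p - 9)/(p^4 + 18*p^3 + 117*p^2 + 324*p + 324)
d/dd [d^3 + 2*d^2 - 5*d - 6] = 3*d^2 + 4*d - 5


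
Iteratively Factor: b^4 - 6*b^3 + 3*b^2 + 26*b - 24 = (b - 4)*(b^3 - 2*b^2 - 5*b + 6) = (b - 4)*(b - 3)*(b^2 + b - 2) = (b - 4)*(b - 3)*(b + 2)*(b - 1)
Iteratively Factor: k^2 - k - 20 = (k + 4)*(k - 5)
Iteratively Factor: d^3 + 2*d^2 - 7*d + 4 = (d - 1)*(d^2 + 3*d - 4) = (d - 1)*(d + 4)*(d - 1)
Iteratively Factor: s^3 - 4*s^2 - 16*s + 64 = (s - 4)*(s^2 - 16) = (s - 4)*(s + 4)*(s - 4)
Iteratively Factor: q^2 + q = (q)*(q + 1)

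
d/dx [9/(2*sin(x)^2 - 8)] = -9*sin(x)*cos(x)/(sin(x)^2 - 4)^2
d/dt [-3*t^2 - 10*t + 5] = -6*t - 10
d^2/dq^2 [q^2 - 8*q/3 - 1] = 2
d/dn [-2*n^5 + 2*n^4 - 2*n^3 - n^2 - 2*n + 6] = -10*n^4 + 8*n^3 - 6*n^2 - 2*n - 2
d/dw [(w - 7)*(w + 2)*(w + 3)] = 3*w^2 - 4*w - 29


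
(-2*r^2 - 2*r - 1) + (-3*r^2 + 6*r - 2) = -5*r^2 + 4*r - 3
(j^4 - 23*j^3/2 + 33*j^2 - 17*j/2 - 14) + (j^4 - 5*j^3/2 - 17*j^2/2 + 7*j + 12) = 2*j^4 - 14*j^3 + 49*j^2/2 - 3*j/2 - 2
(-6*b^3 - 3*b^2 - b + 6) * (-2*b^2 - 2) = 12*b^5 + 6*b^4 + 14*b^3 - 6*b^2 + 2*b - 12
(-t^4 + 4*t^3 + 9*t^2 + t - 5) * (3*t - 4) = -3*t^5 + 16*t^4 + 11*t^3 - 33*t^2 - 19*t + 20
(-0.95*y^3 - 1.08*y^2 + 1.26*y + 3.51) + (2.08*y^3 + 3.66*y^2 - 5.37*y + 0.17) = 1.13*y^3 + 2.58*y^2 - 4.11*y + 3.68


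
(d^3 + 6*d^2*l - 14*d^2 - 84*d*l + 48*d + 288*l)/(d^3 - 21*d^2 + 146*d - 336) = (d + 6*l)/(d - 7)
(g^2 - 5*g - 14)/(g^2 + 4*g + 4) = (g - 7)/(g + 2)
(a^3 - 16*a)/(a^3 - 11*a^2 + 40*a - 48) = a*(a + 4)/(a^2 - 7*a + 12)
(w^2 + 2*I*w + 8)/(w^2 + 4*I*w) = (w - 2*I)/w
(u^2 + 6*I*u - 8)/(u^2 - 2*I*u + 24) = (u + 2*I)/(u - 6*I)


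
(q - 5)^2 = q^2 - 10*q + 25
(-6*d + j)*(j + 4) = -6*d*j - 24*d + j^2 + 4*j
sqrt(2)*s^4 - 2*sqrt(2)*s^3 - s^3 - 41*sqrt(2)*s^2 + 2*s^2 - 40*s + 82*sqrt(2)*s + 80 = (s - 2)*(s - 5*sqrt(2))*(s + 4*sqrt(2))*(sqrt(2)*s + 1)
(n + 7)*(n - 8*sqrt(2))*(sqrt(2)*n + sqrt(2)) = sqrt(2)*n^3 - 16*n^2 + 8*sqrt(2)*n^2 - 128*n + 7*sqrt(2)*n - 112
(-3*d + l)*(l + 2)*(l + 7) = -3*d*l^2 - 27*d*l - 42*d + l^3 + 9*l^2 + 14*l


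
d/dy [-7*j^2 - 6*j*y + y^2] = -6*j + 2*y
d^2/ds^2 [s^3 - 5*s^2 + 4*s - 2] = 6*s - 10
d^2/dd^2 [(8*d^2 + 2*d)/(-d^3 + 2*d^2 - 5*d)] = 4*(-4*d^3 - 3*d^2 + 66*d - 39)/(d^6 - 6*d^5 + 27*d^4 - 68*d^3 + 135*d^2 - 150*d + 125)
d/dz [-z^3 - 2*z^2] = z*(-3*z - 4)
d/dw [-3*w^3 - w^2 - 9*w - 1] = -9*w^2 - 2*w - 9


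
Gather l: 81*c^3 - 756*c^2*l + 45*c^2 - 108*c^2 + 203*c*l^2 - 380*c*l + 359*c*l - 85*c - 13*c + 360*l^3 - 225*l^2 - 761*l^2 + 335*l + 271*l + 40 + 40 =81*c^3 - 63*c^2 - 98*c + 360*l^3 + l^2*(203*c - 986) + l*(-756*c^2 - 21*c + 606) + 80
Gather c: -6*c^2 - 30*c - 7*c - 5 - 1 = -6*c^2 - 37*c - 6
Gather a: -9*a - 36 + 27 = -9*a - 9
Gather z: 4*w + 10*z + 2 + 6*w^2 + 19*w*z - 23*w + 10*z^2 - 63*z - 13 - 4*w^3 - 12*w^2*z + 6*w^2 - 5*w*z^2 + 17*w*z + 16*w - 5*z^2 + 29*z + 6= -4*w^3 + 12*w^2 - 3*w + z^2*(5 - 5*w) + z*(-12*w^2 + 36*w - 24) - 5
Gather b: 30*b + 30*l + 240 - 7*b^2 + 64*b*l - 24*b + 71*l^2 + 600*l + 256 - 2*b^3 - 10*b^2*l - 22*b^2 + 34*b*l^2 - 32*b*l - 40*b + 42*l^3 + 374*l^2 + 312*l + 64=-2*b^3 + b^2*(-10*l - 29) + b*(34*l^2 + 32*l - 34) + 42*l^3 + 445*l^2 + 942*l + 560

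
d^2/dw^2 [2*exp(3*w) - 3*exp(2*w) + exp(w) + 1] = (18*exp(2*w) - 12*exp(w) + 1)*exp(w)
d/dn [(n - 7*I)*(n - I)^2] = 3*(n - 5*I)*(n - I)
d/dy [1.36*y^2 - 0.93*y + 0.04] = 2.72*y - 0.93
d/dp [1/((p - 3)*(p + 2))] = (1 - 2*p)/(p^4 - 2*p^3 - 11*p^2 + 12*p + 36)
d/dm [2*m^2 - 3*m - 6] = 4*m - 3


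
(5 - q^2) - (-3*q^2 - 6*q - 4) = 2*q^2 + 6*q + 9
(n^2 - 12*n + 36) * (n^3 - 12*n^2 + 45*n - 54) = n^5 - 24*n^4 + 225*n^3 - 1026*n^2 + 2268*n - 1944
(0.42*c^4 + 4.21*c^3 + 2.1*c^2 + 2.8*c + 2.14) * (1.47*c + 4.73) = 0.6174*c^5 + 8.1753*c^4 + 23.0003*c^3 + 14.049*c^2 + 16.3898*c + 10.1222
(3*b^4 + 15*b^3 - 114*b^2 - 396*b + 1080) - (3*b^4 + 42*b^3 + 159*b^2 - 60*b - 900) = -27*b^3 - 273*b^2 - 336*b + 1980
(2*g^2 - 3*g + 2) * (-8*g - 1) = -16*g^3 + 22*g^2 - 13*g - 2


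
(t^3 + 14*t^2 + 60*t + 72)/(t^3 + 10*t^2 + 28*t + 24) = (t + 6)/(t + 2)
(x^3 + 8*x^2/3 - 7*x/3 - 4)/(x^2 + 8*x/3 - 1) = (3*x^2 - x - 4)/(3*x - 1)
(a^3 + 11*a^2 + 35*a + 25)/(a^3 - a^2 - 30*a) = (a^2 + 6*a + 5)/(a*(a - 6))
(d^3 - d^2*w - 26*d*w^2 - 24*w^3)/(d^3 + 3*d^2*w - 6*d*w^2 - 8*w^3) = (-d + 6*w)/(-d + 2*w)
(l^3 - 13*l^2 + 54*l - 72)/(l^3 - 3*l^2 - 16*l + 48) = (l - 6)/(l + 4)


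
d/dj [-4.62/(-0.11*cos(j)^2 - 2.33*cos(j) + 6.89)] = (1.0164*cos(j) + 10.7646)*sin(j)/(0.11*cos(j)^2 + 2.33*cos(j) - 6.89)^2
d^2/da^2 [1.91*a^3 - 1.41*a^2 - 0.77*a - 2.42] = 11.46*a - 2.82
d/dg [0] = 0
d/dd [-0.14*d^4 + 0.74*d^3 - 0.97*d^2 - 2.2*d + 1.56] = -0.56*d^3 + 2.22*d^2 - 1.94*d - 2.2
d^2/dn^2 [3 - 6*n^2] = -12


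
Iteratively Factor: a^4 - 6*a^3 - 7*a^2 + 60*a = (a)*(a^3 - 6*a^2 - 7*a + 60) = a*(a - 4)*(a^2 - 2*a - 15) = a*(a - 4)*(a + 3)*(a - 5)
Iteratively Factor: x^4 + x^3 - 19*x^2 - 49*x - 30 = (x + 1)*(x^3 - 19*x - 30) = (x - 5)*(x + 1)*(x^2 + 5*x + 6) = (x - 5)*(x + 1)*(x + 2)*(x + 3)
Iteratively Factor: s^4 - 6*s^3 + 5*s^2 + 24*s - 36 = (s + 2)*(s^3 - 8*s^2 + 21*s - 18) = (s - 3)*(s + 2)*(s^2 - 5*s + 6) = (s - 3)*(s - 2)*(s + 2)*(s - 3)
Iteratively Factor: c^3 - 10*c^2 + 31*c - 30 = (c - 3)*(c^2 - 7*c + 10) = (c - 3)*(c - 2)*(c - 5)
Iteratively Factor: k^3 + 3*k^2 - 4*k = (k - 1)*(k^2 + 4*k) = (k - 1)*(k + 4)*(k)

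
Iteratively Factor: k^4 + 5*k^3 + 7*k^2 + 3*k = (k + 1)*(k^3 + 4*k^2 + 3*k) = (k + 1)^2*(k^2 + 3*k) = k*(k + 1)^2*(k + 3)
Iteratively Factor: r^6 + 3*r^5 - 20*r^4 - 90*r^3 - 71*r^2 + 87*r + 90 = (r + 3)*(r^5 - 20*r^3 - 30*r^2 + 19*r + 30) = (r - 5)*(r + 3)*(r^4 + 5*r^3 + 5*r^2 - 5*r - 6) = (r - 5)*(r - 1)*(r + 3)*(r^3 + 6*r^2 + 11*r + 6) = (r - 5)*(r - 1)*(r + 1)*(r + 3)*(r^2 + 5*r + 6) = (r - 5)*(r - 1)*(r + 1)*(r + 3)^2*(r + 2)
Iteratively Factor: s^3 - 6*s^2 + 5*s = (s - 1)*(s^2 - 5*s) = (s - 5)*(s - 1)*(s)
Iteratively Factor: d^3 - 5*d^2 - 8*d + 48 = (d + 3)*(d^2 - 8*d + 16) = (d - 4)*(d + 3)*(d - 4)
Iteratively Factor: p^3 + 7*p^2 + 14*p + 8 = (p + 1)*(p^2 + 6*p + 8) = (p + 1)*(p + 4)*(p + 2)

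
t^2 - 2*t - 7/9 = (t - 7/3)*(t + 1/3)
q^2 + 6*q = q*(q + 6)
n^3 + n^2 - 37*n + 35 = (n - 5)*(n - 1)*(n + 7)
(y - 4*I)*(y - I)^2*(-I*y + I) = -I*y^4 - 6*y^3 + I*y^3 + 6*y^2 + 9*I*y^2 + 4*y - 9*I*y - 4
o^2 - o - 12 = (o - 4)*(o + 3)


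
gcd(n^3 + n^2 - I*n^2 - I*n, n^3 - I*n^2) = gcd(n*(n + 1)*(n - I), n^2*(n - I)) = n^2 - I*n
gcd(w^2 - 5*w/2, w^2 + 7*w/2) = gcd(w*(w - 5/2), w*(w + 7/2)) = w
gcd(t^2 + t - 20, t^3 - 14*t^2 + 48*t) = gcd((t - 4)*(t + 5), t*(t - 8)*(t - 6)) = 1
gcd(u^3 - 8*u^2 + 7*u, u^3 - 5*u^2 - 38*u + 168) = u - 7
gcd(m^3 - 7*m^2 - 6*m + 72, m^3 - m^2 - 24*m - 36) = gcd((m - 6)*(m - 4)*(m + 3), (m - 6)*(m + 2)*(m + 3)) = m^2 - 3*m - 18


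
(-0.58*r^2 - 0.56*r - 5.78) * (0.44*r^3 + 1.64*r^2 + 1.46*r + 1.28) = -0.2552*r^5 - 1.1976*r^4 - 4.3084*r^3 - 11.0392*r^2 - 9.1556*r - 7.3984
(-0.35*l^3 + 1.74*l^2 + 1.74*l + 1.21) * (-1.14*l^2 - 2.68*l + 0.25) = 0.399*l^5 - 1.0456*l^4 - 6.7343*l^3 - 5.6076*l^2 - 2.8078*l + 0.3025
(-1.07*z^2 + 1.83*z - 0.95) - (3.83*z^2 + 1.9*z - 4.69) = -4.9*z^2 - 0.0699999999999998*z + 3.74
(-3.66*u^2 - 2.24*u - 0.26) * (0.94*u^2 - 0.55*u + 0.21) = -3.4404*u^4 - 0.0925999999999996*u^3 + 0.219*u^2 - 0.3274*u - 0.0546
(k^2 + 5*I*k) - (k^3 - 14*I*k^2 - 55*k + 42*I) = -k^3 + k^2 + 14*I*k^2 + 55*k + 5*I*k - 42*I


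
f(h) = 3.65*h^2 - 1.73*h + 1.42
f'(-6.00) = -45.53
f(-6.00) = 143.20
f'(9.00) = 63.97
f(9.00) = 281.50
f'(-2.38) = -19.10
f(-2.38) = 26.21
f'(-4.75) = -36.40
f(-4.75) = 91.99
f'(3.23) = 21.85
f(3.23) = 33.91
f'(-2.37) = -19.03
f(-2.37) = 26.02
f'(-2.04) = -16.62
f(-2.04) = 20.14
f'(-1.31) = -11.29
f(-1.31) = 9.95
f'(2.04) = 13.16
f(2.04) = 13.08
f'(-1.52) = -12.83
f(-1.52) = 12.48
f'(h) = 7.3*h - 1.73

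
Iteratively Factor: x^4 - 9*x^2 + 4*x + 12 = (x + 1)*(x^3 - x^2 - 8*x + 12) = (x - 2)*(x + 1)*(x^2 + x - 6) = (x - 2)^2*(x + 1)*(x + 3)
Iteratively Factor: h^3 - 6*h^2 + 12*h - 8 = (h - 2)*(h^2 - 4*h + 4) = (h - 2)^2*(h - 2)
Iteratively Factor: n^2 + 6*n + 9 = (n + 3)*(n + 3)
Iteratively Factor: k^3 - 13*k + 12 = (k + 4)*(k^2 - 4*k + 3) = (k - 1)*(k + 4)*(k - 3)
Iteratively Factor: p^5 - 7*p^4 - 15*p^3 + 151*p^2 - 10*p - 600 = (p - 5)*(p^4 - 2*p^3 - 25*p^2 + 26*p + 120) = (p - 5)*(p - 3)*(p^3 + p^2 - 22*p - 40) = (p - 5)^2*(p - 3)*(p^2 + 6*p + 8) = (p - 5)^2*(p - 3)*(p + 2)*(p + 4)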